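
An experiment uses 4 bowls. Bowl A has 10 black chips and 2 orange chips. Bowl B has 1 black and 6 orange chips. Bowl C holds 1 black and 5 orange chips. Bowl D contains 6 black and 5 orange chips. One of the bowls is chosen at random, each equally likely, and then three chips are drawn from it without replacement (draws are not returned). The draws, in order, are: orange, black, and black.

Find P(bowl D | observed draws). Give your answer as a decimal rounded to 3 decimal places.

Under each hypothesis, the probability of the observed sequence is: P(data | bowl A) = (2/12)(10/11)(9/10) = 3/22; P(data | bowl B) = (6/7)(1/6)(0/5) = 0; P(data | bowl C) = (5/6)(1/5)(0/4) = 0; P(data | bowl D) = (5/11)(6/10)(5/9) = 5/33.
The prior-weighted likelihoods are 1/4 · 3/22 = 3/88, 1/4 · 0 = 0, 1/4 · 0 = 0, 1/4 · 5/33 = 5/132; summing to 19/264.
So P(bowl D | data) = (5/132) / (19/264) = 10/19.

0.526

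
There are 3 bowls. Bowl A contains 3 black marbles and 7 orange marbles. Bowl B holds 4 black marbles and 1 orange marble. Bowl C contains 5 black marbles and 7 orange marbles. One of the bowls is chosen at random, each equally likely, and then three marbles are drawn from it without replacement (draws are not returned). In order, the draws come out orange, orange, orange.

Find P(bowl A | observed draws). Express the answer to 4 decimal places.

0.6471

Under each hypothesis, the probability of the observed sequence is: P(data | bowl A) = (7/10)(6/9)(5/8) = 7/24; P(data | bowl B) = (1/5)(0/4) = 0; P(data | bowl C) = (7/12)(6/11)(5/10) = 7/44.
The prior-weighted likelihoods are 1/3 · 7/24 = 7/72, 1/3 · 0 = 0, 1/3 · 7/44 = 7/132; summing to 119/792.
Therefore the posterior P(bowl A | data) = (7/72) / (119/792) = 11/17.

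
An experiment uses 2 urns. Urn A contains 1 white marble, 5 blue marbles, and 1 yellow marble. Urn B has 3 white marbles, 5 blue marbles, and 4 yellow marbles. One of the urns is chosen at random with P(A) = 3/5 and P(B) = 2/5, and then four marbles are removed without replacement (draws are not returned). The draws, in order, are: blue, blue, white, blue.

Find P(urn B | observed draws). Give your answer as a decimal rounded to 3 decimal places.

0.124

Compute the likelihood of the observed sequence for each case: P(data | urn A) = (5/7)(4/6)(1/5)(3/4) = 0.071429; P(data | urn B) = (5/12)(4/11)(3/10)(3/9) = 0.015152.
Weighting by the prior gives 3/5 · 0.071429 = 0.042857, 2/5 · 0.015152 = 0.0060606; these sum to 0.048918.
By Bayes' rule, P(urn B | data) = (0.0060606) / (0.048918) = 0.12389.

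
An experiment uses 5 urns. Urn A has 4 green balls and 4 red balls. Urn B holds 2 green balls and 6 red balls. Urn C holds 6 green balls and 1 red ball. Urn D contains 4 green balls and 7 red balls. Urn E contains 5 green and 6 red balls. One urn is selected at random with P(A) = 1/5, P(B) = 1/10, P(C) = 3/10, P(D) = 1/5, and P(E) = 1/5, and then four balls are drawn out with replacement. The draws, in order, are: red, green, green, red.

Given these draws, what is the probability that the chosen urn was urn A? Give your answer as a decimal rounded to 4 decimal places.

The likelihood of the observed sequence under each hypothesis: P(data | urn A) = (4/8)(4/8)(4/8)(4/8) = 0.0625; P(data | urn B) = (6/8)(2/8)(2/8)(6/8) = 0.035156; P(data | urn C) = (1/7)(6/7)(6/7)(1/7) = 0.014994; P(data | urn D) = (7/11)(4/11)(4/11)(7/11) = 0.053548; P(data | urn E) = (6/11)(5/11)(5/11)(6/11) = 0.061471.
Multiplying each by its prior: 1/5 · 0.0625 = 0.0125, 1/10 · 0.035156 = 0.0035156, 3/10 · 0.014994 = 0.0044981, 1/5 · 0.053548 = 0.01071, 1/5 · 0.061471 = 0.012294; summing to 0.043518.
By Bayes' rule, P(urn A | data) = (0.0125) / (0.043518) = 0.28724.

0.2872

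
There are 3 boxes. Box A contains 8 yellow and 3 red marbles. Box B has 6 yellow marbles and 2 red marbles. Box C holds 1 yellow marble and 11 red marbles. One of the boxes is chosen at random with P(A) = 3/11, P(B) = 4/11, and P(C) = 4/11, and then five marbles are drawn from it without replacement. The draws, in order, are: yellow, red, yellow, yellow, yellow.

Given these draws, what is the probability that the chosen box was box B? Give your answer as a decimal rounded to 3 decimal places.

Compute the likelihood of the observed sequence for each case: P(data | box A) = (8/11)(3/10)(7/9)(6/8)(5/7) = 1/11; P(data | box B) = (6/8)(2/7)(5/6)(4/5)(3/4) = 3/28; P(data | box C) = (1/12)(11/11)(0/10) = 0.
The prior-weighted likelihoods are 3/11 · 1/11 = 3/121, 4/11 · 3/28 = 3/77, 4/11 · 0 = 0; with total 54/847.
By Bayes' rule, P(box B | data) = (3/77) / (54/847) = 11/18.

0.611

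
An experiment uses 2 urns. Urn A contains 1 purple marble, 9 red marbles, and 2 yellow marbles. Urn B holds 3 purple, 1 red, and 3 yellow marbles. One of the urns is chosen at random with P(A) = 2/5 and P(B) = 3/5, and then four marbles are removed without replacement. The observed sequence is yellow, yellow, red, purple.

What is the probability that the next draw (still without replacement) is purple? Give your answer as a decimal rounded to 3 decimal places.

The likelihood of the observed sequence under each hypothesis: P(data | urn A) = (2/12)(1/11)(9/10)(1/9) = 0.0015152; P(data | urn B) = (3/7)(2/6)(1/5)(3/4) = 0.021429.
Multiplying each by its prior: 2/5 · 0.0015152 = 0.00060606, 3/5 · 0.021429 = 0.012857; these sum to 0.013463.
Dividing through by the total gives posterior P(urn A | data) = 0.045016, P(urn B | data) = 0.95498.
So P(purple next | data) = Σ P(purple next | H) P(H | data) = (0)(0.045016) + (2/3)(0.95498) = 0.63666.

0.637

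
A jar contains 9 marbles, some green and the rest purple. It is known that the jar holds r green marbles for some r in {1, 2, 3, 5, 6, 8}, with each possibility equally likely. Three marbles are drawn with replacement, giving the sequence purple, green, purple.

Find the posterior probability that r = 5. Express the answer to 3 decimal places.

0.194

For each hypothesis, P(data | H) works out to: P(data | r = 1) = (8/9)(1/9)(8/9) = 0.087791; P(data | r = 2) = (7/9)(2/9)(7/9) = 0.13443; P(data | r = 3) = (6/9)(3/9)(6/9) = 0.14815; P(data | r = 5) = (4/9)(5/9)(4/9) = 0.10974; P(data | r = 6) = (3/9)(6/9)(3/9) = 0.074074; P(data | r = 8) = (1/9)(8/9)(1/9) = 0.010974.
Multiplying each by its prior: 1/6 · 0.087791 = 0.014632, 1/6 · 0.13443 = 0.022405, 1/6 · 0.14815 = 0.024691, 1/6 · 0.10974 = 0.01829, 1/6 · 0.074074 = 0.012346, 1/6 · 0.010974 = 0.001829; summing to 0.094193.
So P(r = 5 | data) = (0.01829) / (0.094193) = 0.19417.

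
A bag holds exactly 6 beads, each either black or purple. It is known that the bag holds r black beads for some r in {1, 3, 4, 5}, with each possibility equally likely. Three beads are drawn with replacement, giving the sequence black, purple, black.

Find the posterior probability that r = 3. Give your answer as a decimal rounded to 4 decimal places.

Under each hypothesis, the probability of the observed sequence is: P(data | r = 1) = (1/6)(5/6)(1/6) = 5/216; P(data | r = 3) = (3/6)(3/6)(3/6) = 1/8; P(data | r = 4) = (4/6)(2/6)(4/6) = 4/27; P(data | r = 5) = (5/6)(1/6)(5/6) = 25/216.
Weighting by the prior gives 1/4 · 5/216 = 5/864, 1/4 · 1/8 = 1/32, 1/4 · 4/27 = 1/27, 1/4 · 25/216 = 25/864; summing to 89/864.
By Bayes' rule, P(r = 3 | data) = (1/32) / (89/864) = 27/89.

0.3034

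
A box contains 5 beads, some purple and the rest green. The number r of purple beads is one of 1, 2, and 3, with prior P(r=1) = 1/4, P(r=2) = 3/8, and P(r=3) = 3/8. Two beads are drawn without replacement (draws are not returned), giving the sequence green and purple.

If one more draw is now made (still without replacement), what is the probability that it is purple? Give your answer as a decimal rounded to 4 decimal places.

Compute the likelihood of the observed sequence for each case: P(data | r = 1) = (4/5)(1/4) = 1/5; P(data | r = 2) = (3/5)(2/4) = 3/10; P(data | r = 3) = (2/5)(3/4) = 3/10.
The prior-weighted likelihoods are 1/4 · 1/5 = 1/20, 3/8 · 3/10 = 9/80, 3/8 · 3/10 = 9/80; summing to 11/40.
Normalising, the posterior is P(r = 1 | data) = 2/11, P(r = 2 | data) = 9/22, P(r = 3 | data) = 9/22.
So P(purple next | data) = Σ P(purple next | H) P(H | data) = (0)(2/11) + (1/3)(9/22) + (2/3)(9/22) = 9/22.

0.4091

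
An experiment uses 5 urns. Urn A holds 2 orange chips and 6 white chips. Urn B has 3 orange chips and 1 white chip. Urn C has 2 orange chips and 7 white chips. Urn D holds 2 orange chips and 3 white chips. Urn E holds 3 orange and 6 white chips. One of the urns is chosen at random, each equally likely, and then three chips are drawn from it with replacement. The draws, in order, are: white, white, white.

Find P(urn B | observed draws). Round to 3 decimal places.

0.011

For each hypothesis, P(data | H) works out to: P(data | urn A) = (6/8)(6/8)(6/8) = 0.42188; P(data | urn B) = (1/4)(1/4)(1/4) = 0.015625; P(data | urn C) = (7/9)(7/9)(7/9) = 0.47051; P(data | urn D) = (3/5)(3/5)(3/5) = 0.216; P(data | urn E) = (6/9)(6/9)(6/9) = 0.2963.
Multiplying each by its prior: 1/5 · 0.42188 = 0.084375, 1/5 · 0.015625 = 0.003125, 1/5 · 0.47051 = 0.094102, 1/5 · 0.216 = 0.0432, 1/5 · 0.2963 = 0.059259; summing to 0.28406.
Hence P(urn B | data) = (0.003125) / (0.28406) = 0.011001.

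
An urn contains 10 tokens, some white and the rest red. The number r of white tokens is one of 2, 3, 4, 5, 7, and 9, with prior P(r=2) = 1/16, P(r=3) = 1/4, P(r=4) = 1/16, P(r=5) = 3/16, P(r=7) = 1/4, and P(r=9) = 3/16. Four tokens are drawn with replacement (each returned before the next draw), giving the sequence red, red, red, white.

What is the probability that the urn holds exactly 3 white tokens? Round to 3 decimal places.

0.475

Compute the likelihood of the observed sequence for each case: P(data | r = 2) = (8/10)(8/10)(8/10)(2/10) = 0.1024; P(data | r = 3) = (7/10)(7/10)(7/10)(3/10) = 0.1029; P(data | r = 4) = (6/10)(6/10)(6/10)(4/10) = 0.0864; P(data | r = 5) = (5/10)(5/10)(5/10)(5/10) = 0.0625; P(data | r = 7) = (3/10)(3/10)(3/10)(7/10) = 0.0189; P(data | r = 9) = (1/10)(1/10)(1/10)(9/10) = 0.0009.
Weighting by the prior gives 1/16 · 0.1024 = 0.0064, 1/4 · 0.1029 = 0.025725, 1/16 · 0.0864 = 0.0054, 3/16 · 0.0625 = 0.011719, 1/4 · 0.0189 = 0.004725, 3/16 · 0.0009 = 0.00016875; with total 0.054137.
Therefore the posterior P(r = 3 | data) = (0.025725) / (0.054137) = 0.47518.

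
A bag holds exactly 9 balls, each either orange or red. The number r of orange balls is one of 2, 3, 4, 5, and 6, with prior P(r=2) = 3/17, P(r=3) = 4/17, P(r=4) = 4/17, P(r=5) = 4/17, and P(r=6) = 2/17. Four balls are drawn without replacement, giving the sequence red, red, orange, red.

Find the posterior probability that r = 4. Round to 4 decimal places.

0.2279

Under each hypothesis, the probability of the observed sequence is: P(data | r = 2) = (7/9)(6/8)(2/7)(5/6) = 0.13889; P(data | r = 3) = (6/9)(5/8)(3/7)(4/6) = 0.11905; P(data | r = 4) = (5/9)(4/8)(4/7)(3/6) = 0.079365; P(data | r = 5) = (4/9)(3/8)(5/7)(2/6) = 0.039683; P(data | r = 6) = (3/9)(2/8)(6/7)(1/6) = 0.011905.
Weighting by the prior gives 3/17 · 0.13889 = 0.02451, 4/17 · 0.11905 = 0.028011, 4/17 · 0.079365 = 0.018674, 4/17 · 0.039683 = 0.0093371, 2/17 · 0.011905 = 0.0014006; these sum to 0.081933.
By Bayes' rule, P(r = 4 | data) = (0.018674) / (0.081933) = 0.22792.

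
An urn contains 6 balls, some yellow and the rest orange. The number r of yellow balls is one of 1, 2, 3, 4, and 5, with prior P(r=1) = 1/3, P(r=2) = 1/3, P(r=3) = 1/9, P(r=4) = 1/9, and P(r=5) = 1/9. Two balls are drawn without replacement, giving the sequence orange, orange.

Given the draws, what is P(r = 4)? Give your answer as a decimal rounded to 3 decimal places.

0.019

For each hypothesis, P(data | H) works out to: P(data | r = 1) = (5/6)(4/5) = 2/3; P(data | r = 2) = (4/6)(3/5) = 2/5; P(data | r = 3) = (3/6)(2/5) = 1/5; P(data | r = 4) = (2/6)(1/5) = 1/15; P(data | r = 5) = (1/6)(0/5) = 0.
Weighting by the prior gives 1/3 · 2/3 = 2/9, 1/3 · 2/5 = 2/15, 1/9 · 1/5 = 1/45, 1/9 · 1/15 = 1/135, 1/9 · 0 = 0; these sum to 52/135.
Hence P(r = 4 | data) = (1/135) / (52/135) = 1/52.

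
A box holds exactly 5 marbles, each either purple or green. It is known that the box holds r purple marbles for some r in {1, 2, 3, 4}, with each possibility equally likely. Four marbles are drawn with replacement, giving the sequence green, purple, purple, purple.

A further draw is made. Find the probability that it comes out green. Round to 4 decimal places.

0.3562

For each hypothesis, P(data | H) works out to: P(data | r = 1) = (4/5)(1/5)(1/5)(1/5) = 0.0064; P(data | r = 2) = (3/5)(2/5)(2/5)(2/5) = 0.0384; P(data | r = 3) = (2/5)(3/5)(3/5)(3/5) = 0.0864; P(data | r = 4) = (1/5)(4/5)(4/5)(4/5) = 0.1024.
The prior-weighted likelihoods are 1/4 · 0.0064 = 0.0016, 1/4 · 0.0384 = 0.0096, 1/4 · 0.0864 = 0.0216, 1/4 · 0.1024 = 0.0256; these sum to 0.0584.
Normalising, the posterior is P(r = 1 | data) = 0.027397, P(r = 2 | data) = 0.16438, P(r = 3 | data) = 0.36986, P(r = 4 | data) = 0.43836.
The predictive probability is P(green next | data) = (4/5)(0.027397) + (3/5)(0.16438) + (2/5)(0.36986) + (1/5)(0.43836) = 0.35616.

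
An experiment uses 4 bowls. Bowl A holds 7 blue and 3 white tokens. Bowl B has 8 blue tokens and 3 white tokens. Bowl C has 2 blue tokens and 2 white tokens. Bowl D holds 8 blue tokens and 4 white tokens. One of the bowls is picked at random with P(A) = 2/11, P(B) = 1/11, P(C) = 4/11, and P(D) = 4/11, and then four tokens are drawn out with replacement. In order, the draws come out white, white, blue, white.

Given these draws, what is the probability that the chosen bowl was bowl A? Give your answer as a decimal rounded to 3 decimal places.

Under each hypothesis, the probability of the observed sequence is: P(data | bowl A) = (3/10)(3/10)(7/10)(3/10) = 0.0189; P(data | bowl B) = (3/11)(3/11)(8/11)(3/11) = 0.014753; P(data | bowl C) = (2/4)(2/4)(2/4)(2/4) = 0.0625; P(data | bowl D) = (4/12)(4/12)(8/12)(4/12) = 0.024691.
Multiplying each by its prior: 2/11 · 0.0189 = 0.0034364, 1/11 · 0.014753 = 0.0013412, 4/11 · 0.0625 = 0.022727, 4/11 · 0.024691 = 0.0089787; with total 0.036484.
Therefore the posterior P(bowl A | data) = (0.0034364) / (0.036484) = 0.09419.

0.094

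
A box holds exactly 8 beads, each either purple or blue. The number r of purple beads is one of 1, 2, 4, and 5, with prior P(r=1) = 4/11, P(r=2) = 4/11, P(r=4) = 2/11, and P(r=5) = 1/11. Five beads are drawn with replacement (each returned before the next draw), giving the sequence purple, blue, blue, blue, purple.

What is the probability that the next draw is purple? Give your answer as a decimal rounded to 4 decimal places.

Under each hypothesis, the probability of the observed sequence is: P(data | r = 1) = (1/8)(7/8)(7/8)(7/8)(1/8) = 0.010468; P(data | r = 2) = (2/8)(6/8)(6/8)(6/8)(2/8) = 0.026367; P(data | r = 4) = (4/8)(4/8)(4/8)(4/8)(4/8) = 0.03125; P(data | r = 5) = (5/8)(3/8)(3/8)(3/8)(5/8) = 0.020599.
Weighting by the prior gives 4/11 · 0.010468 = 0.0038064, 4/11 · 0.026367 = 0.0095881, 2/11 · 0.03125 = 0.0056818, 1/11 · 0.020599 = 0.0018727; summing to 0.020949.
The posterior is then P(r = 1 | data) = 0.1817, P(r = 2 | data) = 0.45769, P(r = 4 | data) = 0.27122, P(r = 5 | data) = 0.089392.
Averaging over the posterior, P(purple next | data) = (1/8)(0.1817) + (1/4)(0.45769) + (1/2)(0.27122) + (5/8)(0.089392) = 0.32862.

0.3286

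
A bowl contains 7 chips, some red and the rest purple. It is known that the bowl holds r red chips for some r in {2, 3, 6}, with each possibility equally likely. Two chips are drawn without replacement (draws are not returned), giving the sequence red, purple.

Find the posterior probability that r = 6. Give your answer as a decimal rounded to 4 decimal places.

0.2143

Compute the likelihood of the observed sequence for each case: P(data | r = 2) = (2/7)(5/6) = 5/21; P(data | r = 3) = (3/7)(4/6) = 2/7; P(data | r = 6) = (6/7)(1/6) = 1/7.
Multiplying each by its prior: 1/3 · 5/21 = 5/63, 1/3 · 2/7 = 2/21, 1/3 · 1/7 = 1/21; these sum to 2/9.
So P(r = 6 | data) = (1/21) / (2/9) = 3/14.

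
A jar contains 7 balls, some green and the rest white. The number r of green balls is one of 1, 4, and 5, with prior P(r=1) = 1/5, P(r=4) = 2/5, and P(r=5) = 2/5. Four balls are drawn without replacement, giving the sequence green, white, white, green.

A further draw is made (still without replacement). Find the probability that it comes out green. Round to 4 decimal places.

0.7857

The likelihood of the observed sequence under each hypothesis: P(data | r = 1) = (1/7)(6/6)(5/5)(0/4) = 0; P(data | r = 4) = (4/7)(3/6)(2/5)(3/4) = 3/35; P(data | r = 5) = (5/7)(2/6)(1/5)(4/4) = 1/21.
Weighting by the prior gives 1/5 · 0 = 0, 2/5 · 3/35 = 6/175, 2/5 · 1/21 = 2/105; summing to 4/75.
The posterior is then P(r = 1 | data) = 0, P(r = 4 | data) = 9/14, P(r = 5 | data) = 5/14.
Averaging over the posterior, P(green next | data) = (2/3)(9/14) + (1)(5/14) = 11/14.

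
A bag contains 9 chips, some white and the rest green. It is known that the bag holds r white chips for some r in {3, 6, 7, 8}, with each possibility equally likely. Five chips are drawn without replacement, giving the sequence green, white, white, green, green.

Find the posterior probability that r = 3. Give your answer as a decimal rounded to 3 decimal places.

For each hypothesis, P(data | H) works out to: P(data | r = 3) = (6/9)(3/8)(2/7)(5/6)(4/5) = 1/21; P(data | r = 6) = (3/9)(6/8)(5/7)(2/6)(1/5) = 1/84; P(data | r = 7) = (2/9)(7/8)(6/7)(1/6)(0/5) = 0; P(data | r = 8) = (1/9)(8/8)(7/7)(0/6) = 0.
The prior-weighted likelihoods are 1/4 · 1/21 = 1/84, 1/4 · 1/84 = 1/336, 1/4 · 0 = 0, 1/4 · 0 = 0; with total 5/336.
Hence P(r = 3 | data) = (1/84) / (5/336) = 4/5.

0.800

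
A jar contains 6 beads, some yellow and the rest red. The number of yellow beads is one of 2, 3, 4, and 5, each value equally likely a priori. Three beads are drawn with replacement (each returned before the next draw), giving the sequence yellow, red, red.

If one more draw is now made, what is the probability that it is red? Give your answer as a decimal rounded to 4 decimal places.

Compute the likelihood of the observed sequence for each case: P(data | r = 2) = (2/6)(4/6)(4/6) = 4/27; P(data | r = 3) = (3/6)(3/6)(3/6) = 1/8; P(data | r = 4) = (4/6)(2/6)(2/6) = 2/27; P(data | r = 5) = (5/6)(1/6)(1/6) = 5/216.
The prior-weighted likelihoods are 1/4 · 4/27 = 1/27, 1/4 · 1/8 = 1/32, 1/4 · 2/27 = 1/54, 1/4 · 5/216 = 5/864; with total 5/54.
Dividing through by the total gives posterior P(r = 2 | data) = 2/5, P(r = 3 | data) = 27/80, P(r = 4 | data) = 1/5, P(r = 5 | data) = 1/16.
The predictive probability is P(red next | data) = (2/3)(2/5) + (1/2)(27/80) + (1/3)(1/5) + (1/6)(1/16) = 41/80.

0.5125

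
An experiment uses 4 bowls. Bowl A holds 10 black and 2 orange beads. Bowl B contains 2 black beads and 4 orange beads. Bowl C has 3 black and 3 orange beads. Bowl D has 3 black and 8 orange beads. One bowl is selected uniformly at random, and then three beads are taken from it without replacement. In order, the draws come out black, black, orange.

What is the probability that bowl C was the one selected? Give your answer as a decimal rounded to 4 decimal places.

Under each hypothesis, the probability of the observed sequence is: P(data | bowl A) = (10/12)(9/11)(2/10) = 3/22; P(data | bowl B) = (2/6)(1/5)(4/4) = 1/15; P(data | bowl C) = (3/6)(2/5)(3/4) = 3/20; P(data | bowl D) = (3/11)(2/10)(8/9) = 8/165.
The prior-weighted likelihoods are 1/4 · 3/22 = 3/88, 1/4 · 1/15 = 1/60, 1/4 · 3/20 = 3/80, 1/4 · 8/165 = 2/165; these sum to 53/528.
So P(bowl C | data) = (3/80) / (53/528) = 99/265.

0.3736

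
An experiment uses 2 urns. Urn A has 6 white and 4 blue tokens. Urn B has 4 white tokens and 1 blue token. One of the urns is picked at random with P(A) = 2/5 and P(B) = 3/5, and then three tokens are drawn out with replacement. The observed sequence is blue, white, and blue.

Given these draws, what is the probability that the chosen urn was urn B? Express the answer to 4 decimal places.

The likelihood of the observed sequence under each hypothesis: P(data | urn A) = (4/10)(6/10)(4/10) = 12/125; P(data | urn B) = (1/5)(4/5)(1/5) = 4/125.
Weighting by the prior gives 2/5 · 12/125 = 24/625, 3/5 · 4/125 = 12/625; summing to 36/625.
Therefore the posterior P(urn B | data) = (12/625) / (36/625) = 1/3.

0.3333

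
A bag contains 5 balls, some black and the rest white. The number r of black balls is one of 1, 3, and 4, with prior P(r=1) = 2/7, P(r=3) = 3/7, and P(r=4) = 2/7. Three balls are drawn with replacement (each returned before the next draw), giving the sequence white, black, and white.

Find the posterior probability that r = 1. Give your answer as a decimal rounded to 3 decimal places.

0.421

For each hypothesis, P(data | H) works out to: P(data | r = 1) = (4/5)(1/5)(4/5) = 16/125; P(data | r = 3) = (2/5)(3/5)(2/5) = 12/125; P(data | r = 4) = (1/5)(4/5)(1/5) = 4/125.
The prior-weighted likelihoods are 2/7 · 16/125 = 32/875, 3/7 · 12/125 = 36/875, 2/7 · 4/125 = 8/875; with total 76/875.
So P(r = 1 | data) = (32/875) / (76/875) = 8/19.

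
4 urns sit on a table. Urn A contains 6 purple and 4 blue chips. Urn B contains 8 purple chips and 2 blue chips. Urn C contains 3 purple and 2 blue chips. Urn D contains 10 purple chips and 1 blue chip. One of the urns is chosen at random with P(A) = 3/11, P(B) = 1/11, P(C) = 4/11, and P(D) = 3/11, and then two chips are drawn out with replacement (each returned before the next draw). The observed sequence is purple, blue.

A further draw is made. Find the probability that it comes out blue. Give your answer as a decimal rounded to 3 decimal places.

Compute the likelihood of the observed sequence for each case: P(data | urn A) = (6/10)(4/10) = 0.24; P(data | urn B) = (8/10)(2/10) = 0.16; P(data | urn C) = (3/5)(2/5) = 0.24; P(data | urn D) = (10/11)(1/11) = 0.082645.
The prior-weighted likelihoods are 3/11 · 0.24 = 0.065455, 1/11 · 0.16 = 0.014545, 4/11 · 0.24 = 0.087273, 3/11 · 0.082645 = 0.022539; summing to 0.18981.
Dividing through by the total gives posterior P(urn A | data) = 0.34484, P(urn B | data) = 0.076631, P(urn C | data) = 0.45978, P(urn D | data) = 0.11875.
The predictive probability is P(blue next | data) = (2/5)(0.34484) + (1/5)(0.076631) + (2/5)(0.45978) + (1/11)(0.11875) = 0.34797.

0.348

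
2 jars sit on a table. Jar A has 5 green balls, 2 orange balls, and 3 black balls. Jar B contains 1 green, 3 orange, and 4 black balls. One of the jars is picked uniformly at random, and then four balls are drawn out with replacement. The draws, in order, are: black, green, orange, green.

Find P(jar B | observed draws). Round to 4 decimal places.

Under each hypothesis, the probability of the observed sequence is: P(data | jar A) = (3/10)(5/10)(2/10)(5/10) = 0.015; P(data | jar B) = (4/8)(1/8)(3/8)(1/8) = 0.0029297.
The prior-weighted likelihoods are 1/2 · 0.015 = 0.0075, 1/2 · 0.0029297 = 0.0014648; these sum to 0.0089648.
By Bayes' rule, P(jar B | data) = (0.0014648) / (0.0089648) = 0.1634.

0.1634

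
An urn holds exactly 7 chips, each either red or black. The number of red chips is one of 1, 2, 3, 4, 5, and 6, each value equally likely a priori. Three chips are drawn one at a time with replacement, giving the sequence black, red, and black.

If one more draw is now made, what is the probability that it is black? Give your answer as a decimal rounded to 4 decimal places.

Compute the likelihood of the observed sequence for each case: P(data | r = 1) = (6/7)(1/7)(6/7) = 0.10496; P(data | r = 2) = (5/7)(2/7)(5/7) = 0.14577; P(data | r = 3) = (4/7)(3/7)(4/7) = 0.13994; P(data | r = 4) = (3/7)(4/7)(3/7) = 0.10496; P(data | r = 5) = (2/7)(5/7)(2/7) = 0.058309; P(data | r = 6) = (1/7)(6/7)(1/7) = 0.017493.
The prior-weighted likelihoods are 1/6 · 0.10496 = 0.017493, 1/6 · 0.14577 = 0.024295, 1/6 · 0.13994 = 0.023324, 1/6 · 0.10496 = 0.017493, 1/6 · 0.058309 = 0.0097182, 1/6 · 0.017493 = 0.0029155; these sum to 0.095238.
The posterior is then P(r = 1 | data) = 0.18367, P(r = 2 | data) = 0.2551, P(r = 3 | data) = 0.2449, P(r = 4 | data) = 0.18367, P(r = 5 | data) = 0.10204, P(r = 6 | data) = 0.030612.
Averaging over the posterior, P(black next | data) = (6/7)(0.18367) + (5/7)(0.2551) + (4/7)(0.2449) + (3/7)(0.18367) + (2/7)(0.10204) + (1/7)(0.030612) = 0.59184.

0.5918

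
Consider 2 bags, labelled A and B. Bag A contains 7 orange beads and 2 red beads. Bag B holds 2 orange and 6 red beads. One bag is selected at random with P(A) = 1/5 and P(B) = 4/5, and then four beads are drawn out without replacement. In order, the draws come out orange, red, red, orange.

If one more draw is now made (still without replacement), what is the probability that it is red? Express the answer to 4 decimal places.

0.8372

The likelihood of the observed sequence under each hypothesis: P(data | bag A) = (7/9)(2/8)(1/7)(6/6) = 0.027778; P(data | bag B) = (2/8)(6/7)(5/6)(1/5) = 0.035714.
Weighting by the prior gives 1/5 · 0.027778 = 0.0055556, 4/5 · 0.035714 = 0.028571; summing to 0.034127.
Dividing through by the total gives posterior P(bag A | data) = 0.16279, P(bag B | data) = 0.83721.
Averaging over the posterior, P(red next | data) = (0)(0.16279) + (1)(0.83721) = 0.83721.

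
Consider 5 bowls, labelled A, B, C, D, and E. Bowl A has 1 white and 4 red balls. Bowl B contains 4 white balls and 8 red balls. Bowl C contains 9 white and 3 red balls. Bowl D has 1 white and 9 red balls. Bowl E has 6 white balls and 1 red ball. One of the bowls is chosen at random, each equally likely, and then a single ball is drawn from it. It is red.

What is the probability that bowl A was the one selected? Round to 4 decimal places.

Compute the likelihood of this draw for each case: P(data | bowl A) = (4/5) = 0.8; P(data | bowl B) = (8/12) = 0.66667; P(data | bowl C) = (3/12) = 0.25; P(data | bowl D) = (9/10) = 0.9; P(data | bowl E) = (1/7) = 0.14286.
Multiplying each by its prior: 1/5 · 0.8 = 0.16, 1/5 · 0.66667 = 0.13333, 1/5 · 0.25 = 0.05, 1/5 · 0.9 = 0.18, 1/5 · 0.14286 = 0.028571; summing to 0.5519.
So P(bowl A | data) = (0.16) / (0.5519) = 0.28991.

0.2899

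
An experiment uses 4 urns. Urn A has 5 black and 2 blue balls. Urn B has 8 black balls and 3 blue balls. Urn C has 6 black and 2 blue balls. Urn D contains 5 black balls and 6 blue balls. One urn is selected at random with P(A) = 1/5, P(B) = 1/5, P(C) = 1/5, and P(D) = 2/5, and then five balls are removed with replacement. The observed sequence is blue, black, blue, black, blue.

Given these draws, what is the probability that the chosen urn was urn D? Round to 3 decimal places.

For each hypothesis, P(data | H) works out to: P(data | urn A) = (2/7)(5/7)(2/7)(5/7)(2/7) = 0.0119; P(data | urn B) = (3/11)(8/11)(3/11)(8/11)(3/11) = 0.01073; P(data | urn C) = (2/8)(6/8)(2/8)(6/8)(2/8) = 0.0087891; P(data | urn D) = (6/11)(5/11)(6/11)(5/11)(6/11) = 0.03353.
Weighting by the prior gives 1/5 · 0.0119 = 0.00238, 1/5 · 0.01073 = 0.0021459, 1/5 · 0.0087891 = 0.0017578, 2/5 · 0.03353 = 0.013412; with total 0.019696.
By Bayes' rule, P(urn D | data) = (0.013412) / (0.019696) = 0.68096.

0.681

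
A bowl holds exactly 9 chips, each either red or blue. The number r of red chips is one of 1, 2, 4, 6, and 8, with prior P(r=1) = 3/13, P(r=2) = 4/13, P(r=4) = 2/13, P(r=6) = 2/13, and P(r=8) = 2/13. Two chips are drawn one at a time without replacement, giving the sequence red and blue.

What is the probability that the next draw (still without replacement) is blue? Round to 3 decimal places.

The likelihood of the observed sequence under each hypothesis: P(data | r = 1) = (1/9)(8/8) = 1/9; P(data | r = 2) = (2/9)(7/8) = 7/36; P(data | r = 4) = (4/9)(5/8) = 5/18; P(data | r = 6) = (6/9)(3/8) = 1/4; P(data | r = 8) = (8/9)(1/8) = 1/9.
The prior-weighted likelihoods are 3/13 · 1/9 = 1/39, 4/13 · 7/36 = 7/117, 2/13 · 5/18 = 5/117, 2/13 · 1/4 = 1/26, 2/13 · 1/9 = 2/117; summing to 43/234.
Dividing through by the total gives posterior P(r = 1 | data) = 6/43, P(r = 2 | data) = 14/43, P(r = 4 | data) = 10/43, P(r = 6 | data) = 9/43, P(r = 8 | data) = 4/43.
So P(blue next | data) = Σ P(blue next | H) P(H | data) = (1)(6/43) + (6/7)(14/43) + (4/7)(10/43) + (2/7)(9/43) + (0)(4/43) = 184/301.

0.611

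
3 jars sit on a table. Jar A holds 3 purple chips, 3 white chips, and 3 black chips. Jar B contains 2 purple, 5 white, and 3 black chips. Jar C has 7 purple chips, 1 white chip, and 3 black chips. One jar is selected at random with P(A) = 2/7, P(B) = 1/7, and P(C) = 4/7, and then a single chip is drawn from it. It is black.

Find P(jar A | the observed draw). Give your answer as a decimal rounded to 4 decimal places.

For each hypothesis, P(data | H) works out to: P(data | jar A) = (3/9) = 1/3; P(data | jar B) = (3/10) = 3/10; P(data | jar C) = (3/11) = 3/11.
The prior-weighted likelihoods are 2/7 · 1/3 = 2/21, 1/7 · 3/10 = 3/70, 4/7 · 3/11 = 12/77; with total 97/330.
Therefore the posterior P(jar A | data) = (2/21) / (97/330) = 220/679.

0.3240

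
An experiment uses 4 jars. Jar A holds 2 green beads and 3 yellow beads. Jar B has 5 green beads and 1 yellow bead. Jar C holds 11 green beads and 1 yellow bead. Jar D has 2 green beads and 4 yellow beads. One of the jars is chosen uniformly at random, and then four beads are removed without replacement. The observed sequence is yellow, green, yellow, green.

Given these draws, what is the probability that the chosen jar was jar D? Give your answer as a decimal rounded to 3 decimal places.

0.400

For each hypothesis, P(data | H) works out to: P(data | jar A) = (3/5)(2/4)(2/3)(1/2) = 1/10; P(data | jar B) = (1/6)(5/5)(0/4) = 0; P(data | jar C) = (1/12)(11/11)(0/10) = 0; P(data | jar D) = (4/6)(2/5)(3/4)(1/3) = 1/15.
Multiplying each by its prior: 1/4 · 1/10 = 1/40, 1/4 · 0 = 0, 1/4 · 0 = 0, 1/4 · 1/15 = 1/60; summing to 1/24.
Therefore the posterior P(jar D | data) = (1/60) / (1/24) = 2/5.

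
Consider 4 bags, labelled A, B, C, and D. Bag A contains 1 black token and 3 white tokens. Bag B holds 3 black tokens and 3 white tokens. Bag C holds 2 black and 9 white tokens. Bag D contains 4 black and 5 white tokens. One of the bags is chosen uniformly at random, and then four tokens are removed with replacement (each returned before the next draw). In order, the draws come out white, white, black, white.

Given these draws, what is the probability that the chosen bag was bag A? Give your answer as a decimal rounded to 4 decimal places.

For each hypothesis, P(data | H) works out to: P(data | bag A) = (3/4)(3/4)(1/4)(3/4) = 0.10547; P(data | bag B) = (3/6)(3/6)(3/6)(3/6) = 0.0625; P(data | bag C) = (9/11)(9/11)(2/11)(9/11) = 0.099583; P(data | bag D) = (5/9)(5/9)(4/9)(5/9) = 0.076208.
Multiplying each by its prior: 1/4 · 0.10547 = 0.026367, 1/4 · 0.0625 = 0.015625, 1/4 · 0.099583 = 0.024896, 1/4 · 0.076208 = 0.019052; summing to 0.08594.
By Bayes' rule, P(bag A | data) = (0.026367) / (0.08594) = 0.30681.

0.3068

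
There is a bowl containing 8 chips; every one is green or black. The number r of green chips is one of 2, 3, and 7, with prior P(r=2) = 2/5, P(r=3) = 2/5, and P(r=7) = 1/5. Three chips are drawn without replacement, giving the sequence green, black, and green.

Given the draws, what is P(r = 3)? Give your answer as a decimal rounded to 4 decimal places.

0.4762

Under each hypothesis, the probability of the observed sequence is: P(data | r = 2) = (2/8)(6/7)(1/6) = 1/28; P(data | r = 3) = (3/8)(5/7)(2/6) = 5/56; P(data | r = 7) = (7/8)(1/7)(6/6) = 1/8.
Multiplying each by its prior: 2/5 · 1/28 = 1/70, 2/5 · 5/56 = 1/28, 1/5 · 1/8 = 1/40; with total 3/40.
Therefore the posterior P(r = 3 | data) = (1/28) / (3/40) = 10/21.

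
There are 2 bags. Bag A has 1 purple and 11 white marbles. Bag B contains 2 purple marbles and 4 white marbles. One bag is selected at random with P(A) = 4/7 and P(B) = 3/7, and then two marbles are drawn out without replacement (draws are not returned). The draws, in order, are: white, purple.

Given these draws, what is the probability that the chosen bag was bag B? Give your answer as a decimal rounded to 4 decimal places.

0.7059

Compute the likelihood of the observed sequence for each case: P(data | bag A) = (11/12)(1/11) = 1/12; P(data | bag B) = (4/6)(2/5) = 4/15.
Multiplying each by its prior: 4/7 · 1/12 = 1/21, 3/7 · 4/15 = 4/35; with total 17/105.
Therefore the posterior P(bag B | data) = (4/35) / (17/105) = 12/17.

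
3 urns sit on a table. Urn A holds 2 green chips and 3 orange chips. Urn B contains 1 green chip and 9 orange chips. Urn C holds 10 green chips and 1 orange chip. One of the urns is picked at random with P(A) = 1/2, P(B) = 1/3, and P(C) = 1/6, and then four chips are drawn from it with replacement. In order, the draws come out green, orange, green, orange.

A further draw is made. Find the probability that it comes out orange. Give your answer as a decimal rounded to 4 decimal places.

0.6071

Under each hypothesis, the probability of the observed sequence is: P(data | urn A) = (2/5)(3/5)(2/5)(3/5) = 0.0576; P(data | urn B) = (1/10)(9/10)(1/10)(9/10) = 0.0081; P(data | urn C) = (10/11)(1/11)(10/11)(1/11) = 0.0068301.
Multiplying each by its prior: 1/2 · 0.0576 = 0.0288, 1/3 · 0.0081 = 0.0027, 1/6 · 0.0068301 = 0.0011384; these sum to 0.032638.
Dividing through by the total gives posterior P(urn A | data) = 0.8824, P(urn B | data) = 0.082725, P(urn C | data) = 0.034878.
So P(orange next | data) = Σ P(orange next | H) P(H | data) = (3/5)(0.8824) + (9/10)(0.082725) + (1/11)(0.034878) = 0.60706.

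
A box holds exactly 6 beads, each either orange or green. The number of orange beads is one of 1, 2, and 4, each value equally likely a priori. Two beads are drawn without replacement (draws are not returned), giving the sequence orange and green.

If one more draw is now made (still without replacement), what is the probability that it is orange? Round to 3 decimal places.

0.381

For each hypothesis, P(data | H) works out to: P(data | r = 1) = (1/6)(5/5) = 1/6; P(data | r = 2) = (2/6)(4/5) = 4/15; P(data | r = 4) = (4/6)(2/5) = 4/15.
Multiplying each by its prior: 1/3 · 1/6 = 1/18, 1/3 · 4/15 = 4/45, 1/3 · 4/15 = 4/45; with total 7/30.
The posterior is then P(r = 1 | data) = 5/21, P(r = 2 | data) = 8/21, P(r = 4 | data) = 8/21.
Averaging over the posterior, P(orange next | data) = (0)(5/21) + (1/4)(8/21) + (3/4)(8/21) = 8/21.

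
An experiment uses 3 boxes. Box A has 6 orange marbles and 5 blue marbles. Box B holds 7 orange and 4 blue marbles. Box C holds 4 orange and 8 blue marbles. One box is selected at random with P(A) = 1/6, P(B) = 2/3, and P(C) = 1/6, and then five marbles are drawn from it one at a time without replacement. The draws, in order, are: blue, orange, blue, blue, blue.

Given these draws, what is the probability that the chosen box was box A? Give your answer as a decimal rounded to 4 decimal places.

0.1355

For each hypothesis, P(data | H) works out to: P(data | box A) = (5/11)(6/10)(4/9)(3/8)(2/7) = 0.012987; P(data | box B) = (4/11)(7/10)(3/9)(2/8)(1/7) = 0.0030303; P(data | box C) = (8/12)(4/11)(7/10)(6/9)(5/8) = 0.070707.
Weighting by the prior gives 1/6 · 0.012987 = 0.0021645, 2/3 · 0.0030303 = 0.0020202, 1/6 · 0.070707 = 0.011785; these sum to 0.015969.
By Bayes' rule, P(box A | data) = (0.0021645) / (0.015969) = 0.13554.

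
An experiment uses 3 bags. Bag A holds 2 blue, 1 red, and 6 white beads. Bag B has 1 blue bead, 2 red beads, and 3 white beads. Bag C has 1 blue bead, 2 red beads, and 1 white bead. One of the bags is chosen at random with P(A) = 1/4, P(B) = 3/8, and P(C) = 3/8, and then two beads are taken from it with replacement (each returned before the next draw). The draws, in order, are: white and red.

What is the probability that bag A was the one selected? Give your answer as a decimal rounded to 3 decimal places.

For each hypothesis, P(data | H) works out to: P(data | bag A) = (6/9)(1/9) = 0.074074; P(data | bag B) = (3/6)(2/6) = 0.16667; P(data | bag C) = (1/4)(2/4) = 0.125.
The prior-weighted likelihoods are 1/4 · 0.074074 = 0.018519, 3/8 · 0.16667 = 0.0625, 3/8 · 0.125 = 0.046875; with total 0.12789.
So P(bag A | data) = (0.018519) / (0.12789) = 0.1448.

0.145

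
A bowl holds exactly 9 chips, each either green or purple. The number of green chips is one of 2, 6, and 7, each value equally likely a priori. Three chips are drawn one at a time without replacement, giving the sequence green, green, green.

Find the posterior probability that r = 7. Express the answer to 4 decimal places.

0.6364

Compute the likelihood of the observed sequence for each case: P(data | r = 2) = (2/9)(1/8)(0/7) = 0; P(data | r = 6) = (6/9)(5/8)(4/7) = 5/21; P(data | r = 7) = (7/9)(6/8)(5/7) = 5/12.
Weighting by the prior gives 1/3 · 0 = 0, 1/3 · 5/21 = 5/63, 1/3 · 5/12 = 5/36; these sum to 55/252.
So P(r = 7 | data) = (5/36) / (55/252) = 7/11.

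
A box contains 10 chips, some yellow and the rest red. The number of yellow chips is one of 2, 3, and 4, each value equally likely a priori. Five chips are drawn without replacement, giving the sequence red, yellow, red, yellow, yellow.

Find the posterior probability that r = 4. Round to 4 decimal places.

0.7407

Under each hypothesis, the probability of the observed sequence is: P(data | r = 2) = (8/10)(2/9)(7/8)(1/7)(0/6) = 0; P(data | r = 3) = (7/10)(3/9)(6/8)(2/7)(1/6) = 1/120; P(data | r = 4) = (6/10)(4/9)(5/8)(3/7)(2/6) = 1/42.
The prior-weighted likelihoods are 1/3 · 0 = 0, 1/3 · 1/120 = 1/360, 1/3 · 1/42 = 1/126; with total 3/280.
So P(r = 4 | data) = (1/126) / (3/280) = 20/27.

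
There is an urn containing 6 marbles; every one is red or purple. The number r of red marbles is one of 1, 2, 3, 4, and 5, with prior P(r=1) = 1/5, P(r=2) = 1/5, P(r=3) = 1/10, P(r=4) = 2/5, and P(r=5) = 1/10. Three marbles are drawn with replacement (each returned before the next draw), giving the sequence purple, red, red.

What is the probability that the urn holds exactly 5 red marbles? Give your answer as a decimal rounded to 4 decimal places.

For each hypothesis, P(data | H) works out to: P(data | r = 1) = (5/6)(1/6)(1/6) = 5/216; P(data | r = 2) = (4/6)(2/6)(2/6) = 2/27; P(data | r = 3) = (3/6)(3/6)(3/6) = 1/8; P(data | r = 4) = (2/6)(4/6)(4/6) = 4/27; P(data | r = 5) = (1/6)(5/6)(5/6) = 25/216.
Multiplying each by its prior: 1/5 · 5/216 = 1/216, 1/5 · 2/27 = 2/135, 1/10 · 1/8 = 1/80, 2/5 · 4/27 = 8/135, 1/10 · 25/216 = 5/432; summing to 37/360.
Therefore the posterior P(r = 5 | data) = (5/432) / (37/360) = 25/222.

0.1126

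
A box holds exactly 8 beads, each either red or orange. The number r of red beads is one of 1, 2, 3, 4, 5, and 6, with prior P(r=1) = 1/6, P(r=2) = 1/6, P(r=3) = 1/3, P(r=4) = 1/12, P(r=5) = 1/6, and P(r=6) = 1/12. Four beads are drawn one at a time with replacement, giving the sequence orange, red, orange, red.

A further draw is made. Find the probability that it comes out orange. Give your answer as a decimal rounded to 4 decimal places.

For each hypothesis, P(data | H) works out to: P(data | r = 1) = (7/8)(1/8)(7/8)(1/8) = 0.011963; P(data | r = 2) = (6/8)(2/8)(6/8)(2/8) = 0.035156; P(data | r = 3) = (5/8)(3/8)(5/8)(3/8) = 0.054932; P(data | r = 4) = (4/8)(4/8)(4/8)(4/8) = 0.0625; P(data | r = 5) = (3/8)(5/8)(3/8)(5/8) = 0.054932; P(data | r = 6) = (2/8)(6/8)(2/8)(6/8) = 0.035156.
Weighting by the prior gives 1/6 · 0.011963 = 0.0019938, 1/6 · 0.035156 = 0.0058594, 1/3 · 0.054932 = 0.018311, 1/12 · 0.0625 = 0.0052083, 1/6 · 0.054932 = 0.0091553, 1/12 · 0.035156 = 0.0029297; with total 0.043457.
Dividing through by the total gives posterior P(r = 1 | data) = 0.04588, P(r = 2 | data) = 0.13483, P(r = 3 | data) = 0.42135, P(r = 4 | data) = 0.11985, P(r = 5 | data) = 0.21067, P(r = 6 | data) = 0.067416.
Averaging over the posterior, P(orange next | data) = (7/8)(0.04588) + (3/4)(0.13483) + (5/8)(0.42135) + (1/2)(0.11985) + (3/8)(0.21067) + (1/4)(0.067416) = 0.56039.

0.5604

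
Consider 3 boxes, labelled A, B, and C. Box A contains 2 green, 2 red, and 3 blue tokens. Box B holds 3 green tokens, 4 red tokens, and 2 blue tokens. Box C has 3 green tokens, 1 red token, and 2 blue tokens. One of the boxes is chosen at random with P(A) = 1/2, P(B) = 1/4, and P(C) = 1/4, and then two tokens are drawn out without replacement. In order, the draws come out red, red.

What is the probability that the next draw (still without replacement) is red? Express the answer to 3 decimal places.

Compute the likelihood of the observed sequence for each case: P(data | box A) = (2/7)(1/6) = 1/21; P(data | box B) = (4/9)(3/8) = 1/6; P(data | box C) = (1/6)(0/5) = 0.
Multiplying each by its prior: 1/2 · 1/21 = 1/42, 1/4 · 1/6 = 1/24, 1/4 · 0 = 0; these sum to 11/168.
The posterior is then P(box A | data) = 4/11, P(box B | data) = 7/11, P(box C | data) = 0.
The predictive probability is P(red next | data) = (0)(4/11) + (2/7)(7/11) = 2/11.

0.182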